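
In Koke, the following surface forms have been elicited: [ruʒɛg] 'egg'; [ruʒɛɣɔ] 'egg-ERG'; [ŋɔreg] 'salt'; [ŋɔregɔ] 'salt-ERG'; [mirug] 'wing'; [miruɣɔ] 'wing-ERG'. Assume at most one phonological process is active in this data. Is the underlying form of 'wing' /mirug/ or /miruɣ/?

/miruɣ/

The stem for 'wing' ends in [g] in [mirug] but [ɣ] in [miruɣɔ].
The stem 'salt' ([ŋɔreg], [ŋɔregɔ]) shows [g] unchanged in both environments, so [g] cannot be basic with [ɣ] derived before the ERG suffix.
The underlying segment must be /ɣ/; voiced fricatives become stops word-finally, yielding [g] there.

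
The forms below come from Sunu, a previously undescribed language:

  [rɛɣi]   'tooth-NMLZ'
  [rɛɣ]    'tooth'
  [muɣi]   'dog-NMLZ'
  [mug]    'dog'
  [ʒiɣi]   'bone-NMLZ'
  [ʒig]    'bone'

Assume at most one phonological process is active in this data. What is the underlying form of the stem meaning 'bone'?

The root 'bone' surfaces as [ʒiɣi] and [ʒig], with a stem-final [ɣ] ~ [g] alternation.
Compare 'tooth', with invariant [ɣ] in [rɛɣi] and [rɛɣ]: an analysis with underlying /ɣ/ and a rule producing [g] in isolation would wrongly predict alternation here too.
The underlying segment must be /g/; voiced stops become fricatives between vowels, yielding [ɣ] there.
Hence 'bone' is /ʒig/ underlyingly.

/ʒig/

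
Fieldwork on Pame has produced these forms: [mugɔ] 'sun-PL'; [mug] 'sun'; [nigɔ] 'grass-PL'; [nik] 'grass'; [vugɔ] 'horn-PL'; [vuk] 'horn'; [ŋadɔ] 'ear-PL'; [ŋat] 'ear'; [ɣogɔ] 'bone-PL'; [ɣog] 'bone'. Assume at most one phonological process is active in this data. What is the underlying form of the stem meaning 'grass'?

/nik/

In [nigɔ] and [nik] the final segment of 'grass' alternates: [g] ~ [k].
The stem 'bone' ([ɣogɔ], [ɣog]) shows [g] unchanged in both environments, so [g] cannot be basic with [k] derived in isolation.
The alternation reflects intervocalic voicing: voiceless stops become voiced between vowels. /k/ is underlying.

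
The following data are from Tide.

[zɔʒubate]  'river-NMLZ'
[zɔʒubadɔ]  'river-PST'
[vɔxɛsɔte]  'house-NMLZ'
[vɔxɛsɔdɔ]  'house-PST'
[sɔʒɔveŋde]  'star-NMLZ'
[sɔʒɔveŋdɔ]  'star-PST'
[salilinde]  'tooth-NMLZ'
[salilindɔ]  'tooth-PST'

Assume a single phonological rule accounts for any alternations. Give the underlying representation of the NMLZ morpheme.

The NMLZ suffix surfaces as [-de] and [-te], depending on the final segment of the stem.
By contrast the PST suffix keeps its initial [d] throughout — that segment must be underlying.
So the underlying form is /-te/, and voiceless stops become voiced after a nasal.

/-te/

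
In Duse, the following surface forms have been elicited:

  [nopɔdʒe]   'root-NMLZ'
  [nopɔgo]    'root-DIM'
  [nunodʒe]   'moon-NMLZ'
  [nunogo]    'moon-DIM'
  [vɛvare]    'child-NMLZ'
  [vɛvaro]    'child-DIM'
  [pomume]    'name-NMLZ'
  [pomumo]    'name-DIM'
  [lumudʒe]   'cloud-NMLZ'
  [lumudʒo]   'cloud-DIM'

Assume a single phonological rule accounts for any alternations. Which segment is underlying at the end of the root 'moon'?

/g/

In [nunodʒe] and [nunogo] the final segment of 'moon' alternates: [dʒ] ~ [g].
If /dʒ/ were underlying and a rule turned it into [g] before the DIM suffix, 'cloud' would also alternate; but it has [dʒ] in both [lumudʒe] and [lumudʒo].
So /g/ is underlying, and a rule of palatalization before a front vowel — /g/ becomes palato-alveolar [dʒ] before a front vowel — gives [dʒ].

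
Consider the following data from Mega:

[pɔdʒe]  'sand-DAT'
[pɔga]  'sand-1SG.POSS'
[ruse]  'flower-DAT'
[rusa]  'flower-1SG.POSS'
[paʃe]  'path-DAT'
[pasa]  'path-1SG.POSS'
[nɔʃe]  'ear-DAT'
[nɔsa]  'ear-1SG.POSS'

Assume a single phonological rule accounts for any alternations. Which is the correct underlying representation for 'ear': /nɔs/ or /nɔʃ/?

In [nɔʃe] and [nɔsa] the final segment of 'ear' alternates: [ʃ] ~ [s].
But 'flower' keeps [s] in both environments ([ruse], [rusa]), so there is no rule changing /s/ to [ʃ] before the DAT suffix.
So /ʃ/ is underlying, and a rule of depalatalization — palato-alveolar /dʒ/ and /ʃ/ become [g] and [s] when no front vowel follows — gives [s].

/nɔʃ/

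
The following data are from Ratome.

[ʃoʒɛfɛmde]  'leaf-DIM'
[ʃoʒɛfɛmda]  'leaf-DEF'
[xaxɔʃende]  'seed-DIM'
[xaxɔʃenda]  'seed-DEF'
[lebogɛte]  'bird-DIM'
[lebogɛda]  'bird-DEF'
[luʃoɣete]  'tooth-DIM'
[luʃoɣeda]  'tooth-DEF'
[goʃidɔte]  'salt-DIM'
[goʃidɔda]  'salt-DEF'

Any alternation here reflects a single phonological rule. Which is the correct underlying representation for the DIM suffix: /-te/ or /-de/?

The DIM suffix surfaces as [-de] and [-te], depending on the final segment of the stem.
The DEF suffix, which begins with [d], is invariant after every stem; so [d] is not altered by any rule here.
So the underlying form is /-te/, and voiceless stops become voiced after a nasal.

/-te/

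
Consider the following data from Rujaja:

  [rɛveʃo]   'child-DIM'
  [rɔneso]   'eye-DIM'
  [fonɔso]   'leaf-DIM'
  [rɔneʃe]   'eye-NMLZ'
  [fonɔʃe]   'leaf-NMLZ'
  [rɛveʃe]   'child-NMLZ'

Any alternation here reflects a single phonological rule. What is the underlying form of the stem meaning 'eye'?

The stem for 'eye' ends in [s] in [rɔneso] but [ʃ] in [rɔneʃe].
The stem 'child' ([rɛveʃo], [rɛveʃe]) shows [ʃ] unchanged in both environments, so [ʃ] cannot be basic with [s] derived before the DIM suffix.
The alternation reflects palatalization before a front vowel: /s/ becomes palato-alveolar [ʃ] before a front vowel. /s/ is underlying.

/rɔnes/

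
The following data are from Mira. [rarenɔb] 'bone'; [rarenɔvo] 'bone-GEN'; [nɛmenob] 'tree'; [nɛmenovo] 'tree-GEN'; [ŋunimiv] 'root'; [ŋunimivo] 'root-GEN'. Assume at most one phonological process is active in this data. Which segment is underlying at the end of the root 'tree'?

/b/

In [nɛmenob] and [nɛmenovo] the final segment of 'tree' alternates: [b] ~ [v].
But 'root' keeps [v] in both environments ([ŋunimiv], [ŋunimivo]), so there is no rule changing /v/ to [b] in isolation.
So /b/ is underlying, and a rule of intervocalic spirantization — voiced stops become fricatives between vowels — gives [v].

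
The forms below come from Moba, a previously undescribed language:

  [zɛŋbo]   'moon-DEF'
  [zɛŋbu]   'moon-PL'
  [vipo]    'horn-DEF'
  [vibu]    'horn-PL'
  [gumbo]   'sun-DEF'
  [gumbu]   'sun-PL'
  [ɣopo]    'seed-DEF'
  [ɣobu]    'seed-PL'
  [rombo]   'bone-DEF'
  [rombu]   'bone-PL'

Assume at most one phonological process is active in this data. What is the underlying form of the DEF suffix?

/-po/

The DEF morpheme has two allomorphs, [-bo] and [-po].
By contrast the PL suffix keeps its initial [b] throughout — that segment must be underlying.
So the underlying form is /-po/, and voiceless stops become voiced after a nasal.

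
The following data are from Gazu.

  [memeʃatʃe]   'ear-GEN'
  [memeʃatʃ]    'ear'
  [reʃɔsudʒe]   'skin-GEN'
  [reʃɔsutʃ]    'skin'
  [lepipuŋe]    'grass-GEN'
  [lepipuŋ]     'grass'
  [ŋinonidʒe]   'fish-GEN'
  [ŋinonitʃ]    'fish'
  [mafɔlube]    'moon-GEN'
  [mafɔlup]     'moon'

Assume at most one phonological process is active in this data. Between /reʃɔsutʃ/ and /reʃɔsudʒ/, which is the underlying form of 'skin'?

/reʃɔsudʒ/

The root 'skin' surfaces as [reʃɔsudʒe] and [reʃɔsutʃ], with a stem-final [dʒ] ~ [tʃ] alternation.
The stem 'ear' ([memeʃatʃe], [memeʃatʃ]) shows [tʃ] unchanged in both environments, so [tʃ] cannot be basic with [dʒ] derived before the GEN suffix.
The underlying segment must be /dʒ/; voiced obstruents become voiceless word-finally, yielding [tʃ] there.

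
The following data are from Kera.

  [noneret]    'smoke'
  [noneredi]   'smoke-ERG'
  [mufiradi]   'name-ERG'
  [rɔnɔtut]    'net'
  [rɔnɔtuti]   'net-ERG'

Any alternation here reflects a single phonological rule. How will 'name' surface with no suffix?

[mufirat]

In [noneret] and [noneredi] the final segment of 'smoke' alternates: [t] ~ [d].
Compare 'net', with invariant [t] in [rɔnɔtut] and [rɔnɔtuti]: an analysis with underlying /t/ and a rule producing [d] before the ERG suffix would wrongly predict alternation here too.
So /d/ is underlying, and a rule of word-final obstruent devoicing — voiced obstruents become voiceless word-finally — gives [t].
The one attested form of 'name', [mufiradi], shows underlying /mufirad/. Applying the same rule word-finally gives [mufirat].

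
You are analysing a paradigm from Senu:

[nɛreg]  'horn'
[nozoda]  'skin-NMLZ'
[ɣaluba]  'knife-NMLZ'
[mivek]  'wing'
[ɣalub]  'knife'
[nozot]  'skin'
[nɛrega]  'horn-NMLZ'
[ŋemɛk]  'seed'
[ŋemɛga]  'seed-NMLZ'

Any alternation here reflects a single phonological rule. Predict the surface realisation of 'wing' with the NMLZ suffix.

[mivega]

'seed' shows [k] ~ [g] at the end of the stem ([ŋemɛk] vs [ŋemɛga]).
But 'horn' keeps [g] in both environments ([nɛreg], [nɛrega]), so there is no rule changing /g/ to [k] in isolation.
The alternation reflects intervocalic voicing: voiceless stops become voiced between vowels. /k/ is underlying.
From [mivek] the stem 'wing' is /mivek/; between vowels this yields [mivega].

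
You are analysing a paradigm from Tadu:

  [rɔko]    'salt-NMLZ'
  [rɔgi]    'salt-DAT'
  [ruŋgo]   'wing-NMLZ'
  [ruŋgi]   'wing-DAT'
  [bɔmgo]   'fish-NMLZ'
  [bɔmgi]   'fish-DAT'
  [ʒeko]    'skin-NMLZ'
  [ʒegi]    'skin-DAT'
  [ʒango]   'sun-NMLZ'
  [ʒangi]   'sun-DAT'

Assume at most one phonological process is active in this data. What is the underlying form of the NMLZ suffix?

The NMLZ morpheme has two allomorphs, [-go] and [-ko].
By contrast the DAT suffix keeps its initial [g] throughout — that segment must be underlying.
So the underlying form is /-ko/, and voiceless stops become voiced after a nasal.

/-ko/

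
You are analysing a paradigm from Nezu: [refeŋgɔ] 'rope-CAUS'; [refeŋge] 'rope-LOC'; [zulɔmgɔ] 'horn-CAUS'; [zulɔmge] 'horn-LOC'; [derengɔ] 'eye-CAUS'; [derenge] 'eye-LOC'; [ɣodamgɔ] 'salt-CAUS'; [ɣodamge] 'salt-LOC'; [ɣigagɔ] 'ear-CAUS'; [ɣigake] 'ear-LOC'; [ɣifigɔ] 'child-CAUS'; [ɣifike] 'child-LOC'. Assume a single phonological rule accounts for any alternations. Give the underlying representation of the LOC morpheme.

The LOC morpheme has two allomorphs, [-ge] and [-ke].
The CAUS suffix, which begins with [g], is invariant after every stem; so [g] is not altered by any rule here.
The LOC suffix is therefore /-ke/ underlyingly, with post-nasal voicing: voiceless stops become voiced after a nasal.

/-ke/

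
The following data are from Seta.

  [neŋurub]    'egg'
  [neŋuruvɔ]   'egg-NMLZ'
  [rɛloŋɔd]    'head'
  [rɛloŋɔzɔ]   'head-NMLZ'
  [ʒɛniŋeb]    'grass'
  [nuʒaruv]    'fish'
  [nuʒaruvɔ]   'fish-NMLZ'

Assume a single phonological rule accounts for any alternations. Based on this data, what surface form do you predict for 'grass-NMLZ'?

[ʒɛniŋevɔ]

'egg' shows [b] ~ [v] at the end of the stem ([neŋurub] vs [neŋuruvɔ]).
The stem 'fish' ([nuʒaruv], [nuʒaruvɔ]) shows [v] unchanged in both environments, so [v] cannot be basic with [b] derived in isolation.
Therefore /b/ is basic and [v] is derived by intervocalic spirantization (voiced stops become fricatives between vowels).
The one attested form of 'grass', [ʒɛniŋeb], shows underlying /ʒɛniŋeb/. Applying the same rule between vowels gives [ʒɛniŋevɔ].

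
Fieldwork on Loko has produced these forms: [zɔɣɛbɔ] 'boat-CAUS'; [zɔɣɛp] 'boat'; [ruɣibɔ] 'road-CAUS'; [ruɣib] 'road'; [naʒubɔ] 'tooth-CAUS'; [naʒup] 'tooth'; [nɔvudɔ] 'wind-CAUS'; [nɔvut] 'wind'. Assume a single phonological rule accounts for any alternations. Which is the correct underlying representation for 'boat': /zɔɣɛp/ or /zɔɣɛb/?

In [zɔɣɛbɔ] and [zɔɣɛp] the final segment of 'boat' alternates: [b] ~ [p].
But 'road' keeps [b] in both environments ([ruɣibɔ], [ruɣib]), so there is no rule changing /b/ to [p] in isolation.
So /p/ is underlying, and a rule of intervocalic voicing — voiceless stops become voiced between vowels — gives [b].

/zɔɣɛp/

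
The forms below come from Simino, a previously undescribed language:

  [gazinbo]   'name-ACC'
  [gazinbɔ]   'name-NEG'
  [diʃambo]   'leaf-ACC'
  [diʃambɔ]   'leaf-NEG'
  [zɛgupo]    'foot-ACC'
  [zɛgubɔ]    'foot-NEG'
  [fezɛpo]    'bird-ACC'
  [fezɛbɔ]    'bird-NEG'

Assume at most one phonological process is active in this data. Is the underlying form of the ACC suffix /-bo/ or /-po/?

/-po/

The ACC suffix surfaces as [-bo] and [-po], depending on the final segment of the stem.
By contrast the NEG suffix keeps its initial [b] throughout — that segment must be underlying.
So the underlying form is /-po/, and voiceless stops become voiced after a nasal.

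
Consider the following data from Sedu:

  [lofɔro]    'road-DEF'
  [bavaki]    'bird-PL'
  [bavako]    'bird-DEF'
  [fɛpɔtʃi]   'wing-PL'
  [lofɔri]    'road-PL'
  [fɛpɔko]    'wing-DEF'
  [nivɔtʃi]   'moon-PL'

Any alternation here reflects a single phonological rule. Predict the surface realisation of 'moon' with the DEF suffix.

[nivɔko]

The stem for 'wing' ends in [k] in [fɛpɔko] but [tʃ] in [fɛpɔtʃi].
If /k/ were underlying and a rule turned it into [tʃ] before the PL suffix, 'bird' would also alternate; but it has [k] in both [bavako] and [bavaki].
So /tʃ/ is underlying, and a rule of depalatalization — palato-alveolar /tʃ/ becomes [k] when no front vowel follows — gives [k].
The one attested form of 'moon', [nivɔtʃi], shows underlying /nivɔtʃ/. Applying the same rule when no front vowel follows gives [nivɔko].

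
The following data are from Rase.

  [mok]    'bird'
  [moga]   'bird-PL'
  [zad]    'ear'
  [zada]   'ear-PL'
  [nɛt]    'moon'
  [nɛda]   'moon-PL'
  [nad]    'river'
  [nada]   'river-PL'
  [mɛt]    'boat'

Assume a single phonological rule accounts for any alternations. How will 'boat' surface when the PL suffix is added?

[mɛda]

'moon' shows [t] ~ [d] at the end of the stem ([nɛt] vs [nɛda]).
The stem 'ear' ([zad], [zada]) shows [d] unchanged in both environments, so [d] cannot be basic with [t] derived in isolation.
So /t/ is underlying, and a rule of intervocalic voicing — voiceless stops become voiced between vowels — gives [d].
The one attested form of 'boat', [mɛt], shows underlying /mɛt/. Applying the same rule between vowels gives [mɛda].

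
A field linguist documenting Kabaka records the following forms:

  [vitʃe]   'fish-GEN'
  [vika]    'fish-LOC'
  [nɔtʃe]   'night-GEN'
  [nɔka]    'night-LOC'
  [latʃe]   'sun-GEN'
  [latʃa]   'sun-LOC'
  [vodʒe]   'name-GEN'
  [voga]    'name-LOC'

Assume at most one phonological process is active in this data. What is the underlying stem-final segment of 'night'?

/k/

In [nɔtʃe] and [nɔka] the final segment of 'night' alternates: [tʃ] ~ [k].
The stem 'sun' ([latʃe], [latʃa]) shows [tʃ] unchanged in both environments, so [tʃ] cannot be basic with [k] derived before the LOC suffix.
The underlying segment must be /k/; /k/ and /g/ become palato-alveolar [tʃ] and [dʒ] before a front vowel, yielding [tʃ] there.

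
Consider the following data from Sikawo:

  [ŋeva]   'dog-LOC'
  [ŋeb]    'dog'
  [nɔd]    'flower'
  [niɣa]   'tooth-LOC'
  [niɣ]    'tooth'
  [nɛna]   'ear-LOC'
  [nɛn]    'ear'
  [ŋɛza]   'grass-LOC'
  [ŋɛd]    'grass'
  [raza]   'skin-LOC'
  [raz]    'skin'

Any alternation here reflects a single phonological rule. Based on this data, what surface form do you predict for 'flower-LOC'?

The stem for 'grass' ends in [z] in [ŋɛza] but [d] in [ŋɛd].
If /z/ were underlying and a rule turned it into [d] in isolation, 'skin' would also alternate; but it has [z] in both [raza] and [raz].
The underlying segment must be /d/; voiced stops become fricatives between vowels, yielding [z] there.
From [nɔd] the stem 'flower' is /nɔd/; between vowels this yields [nɔza].

[nɔza]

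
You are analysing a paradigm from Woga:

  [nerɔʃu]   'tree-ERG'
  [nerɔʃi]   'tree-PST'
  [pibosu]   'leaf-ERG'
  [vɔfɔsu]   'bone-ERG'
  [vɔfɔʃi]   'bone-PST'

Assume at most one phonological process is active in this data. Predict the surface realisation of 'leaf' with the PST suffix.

'bone' shows [s] ~ [ʃ] at the end of the stem ([vɔfɔsu] vs [vɔfɔʃi]).
The stem 'tree' ([nerɔʃu], [nerɔʃi]) shows [ʃ] unchanged in both environments, so [ʃ] cannot be basic with [s] derived before the ERG suffix.
Therefore /s/ is basic and [ʃ] is derived by palatalization before a front vowel (/s/ becomes palato-alveolar [ʃ] before a front vowel).
The one attested form of 'leaf', [pibosu], shows underlying /pibos/. Applying the same rule before a front vowel gives [piboʃi].

[piboʃi]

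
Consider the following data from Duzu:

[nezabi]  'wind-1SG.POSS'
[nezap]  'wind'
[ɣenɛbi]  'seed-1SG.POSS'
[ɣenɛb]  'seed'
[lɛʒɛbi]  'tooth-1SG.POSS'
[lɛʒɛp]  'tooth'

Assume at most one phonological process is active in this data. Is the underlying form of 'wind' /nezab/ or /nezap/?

The root 'wind' surfaces as [nezabi] and [nezap], with a stem-final [b] ~ [p] alternation.
Compare 'seed', with invariant [b] in [ɣenɛbi] and [ɣenɛb]: an analysis with underlying /b/ and a rule producing [p] in isolation would wrongly predict alternation here too.
The underlying segment must be /p/; voiceless stops become voiced between vowels, yielding [b] there.

/nezap/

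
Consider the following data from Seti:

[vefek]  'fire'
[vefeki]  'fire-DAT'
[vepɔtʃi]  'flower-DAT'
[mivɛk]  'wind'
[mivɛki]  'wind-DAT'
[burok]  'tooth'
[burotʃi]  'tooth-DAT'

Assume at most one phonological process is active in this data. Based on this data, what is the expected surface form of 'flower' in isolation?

The root 'tooth' surfaces as [burok] and [burotʃi], with a stem-final [k] ~ [tʃ] alternation.
But 'wind' keeps [k] in both environments ([mivɛk], [mivɛki]), so there is no rule changing /k/ to [tʃ] before the DAT suffix.
The alternation reflects depalatalization: palato-alveolar /tʃ/ becomes [k] when no front vowel follows. /tʃ/ is underlying.
The one attested form of 'flower', [vepɔtʃi], shows underlying /vepɔtʃ/. Applying the same rule when no front vowel follows gives [vepɔk].

[vepɔk]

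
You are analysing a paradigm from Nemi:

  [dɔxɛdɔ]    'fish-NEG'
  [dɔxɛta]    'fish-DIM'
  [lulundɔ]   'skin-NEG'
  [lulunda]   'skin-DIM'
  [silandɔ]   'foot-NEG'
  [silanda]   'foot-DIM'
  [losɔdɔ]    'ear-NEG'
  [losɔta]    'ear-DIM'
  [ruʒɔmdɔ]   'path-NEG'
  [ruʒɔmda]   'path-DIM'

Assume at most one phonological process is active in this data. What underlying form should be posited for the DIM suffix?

/-ta/

The DIM suffix surfaces as [-da] and [-ta], depending on the final segment of the stem.
By contrast the NEG suffix keeps its initial [d] throughout — that segment must be underlying.
So the underlying form is /-ta/, and voiceless stops become voiced after a nasal.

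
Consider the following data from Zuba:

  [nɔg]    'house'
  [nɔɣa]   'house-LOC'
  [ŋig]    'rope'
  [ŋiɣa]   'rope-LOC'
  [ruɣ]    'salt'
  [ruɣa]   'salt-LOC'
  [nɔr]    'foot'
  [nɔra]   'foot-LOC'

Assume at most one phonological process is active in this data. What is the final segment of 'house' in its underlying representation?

/g/

'house' shows [g] ~ [ɣ] at the end of the stem ([nɔg] vs [nɔɣa]).
If /ɣ/ were underlying and a rule turned it into [g] in isolation, 'salt' would also alternate; but it has [ɣ] in both [ruɣ] and [ruɣa].
Therefore /g/ is basic and [ɣ] is derived by intervocalic spirantization (voiced stops become fricatives between vowels).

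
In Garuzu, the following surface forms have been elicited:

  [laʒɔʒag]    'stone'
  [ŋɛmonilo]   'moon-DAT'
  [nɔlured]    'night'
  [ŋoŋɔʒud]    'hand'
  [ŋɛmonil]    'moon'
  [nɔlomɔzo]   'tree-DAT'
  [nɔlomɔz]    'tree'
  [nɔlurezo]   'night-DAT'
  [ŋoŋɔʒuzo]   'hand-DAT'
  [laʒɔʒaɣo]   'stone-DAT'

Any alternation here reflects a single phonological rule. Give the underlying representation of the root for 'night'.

'night' shows [d] ~ [z] at the end of the stem ([nɔlured] vs [nɔlurezo]).
But 'tree' keeps [z] in both environments ([nɔlomɔz], [nɔlomɔzo]), so there is no rule changing /z/ to [d] in isolation.
So /d/ is underlying, and a rule of intervocalic spirantization — voiced stops become fricatives between vowels — gives [z].

/nɔlured/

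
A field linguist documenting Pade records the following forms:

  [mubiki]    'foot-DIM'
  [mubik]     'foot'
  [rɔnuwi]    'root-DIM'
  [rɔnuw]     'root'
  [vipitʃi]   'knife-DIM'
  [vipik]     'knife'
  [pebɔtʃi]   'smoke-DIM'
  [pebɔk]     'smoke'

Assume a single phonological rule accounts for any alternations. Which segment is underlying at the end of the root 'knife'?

/tʃ/

'knife' shows [tʃ] ~ [k] at the end of the stem ([vipitʃi] vs [vipik]).
If /k/ were underlying and a rule turned it into [tʃ] before the DIM suffix, 'foot' would also alternate; but it has [k] in both [mubiki] and [mubik].
The alternation reflects depalatalization: palato-alveolar /tʃ/ becomes [k] when no front vowel follows. /tʃ/ is underlying.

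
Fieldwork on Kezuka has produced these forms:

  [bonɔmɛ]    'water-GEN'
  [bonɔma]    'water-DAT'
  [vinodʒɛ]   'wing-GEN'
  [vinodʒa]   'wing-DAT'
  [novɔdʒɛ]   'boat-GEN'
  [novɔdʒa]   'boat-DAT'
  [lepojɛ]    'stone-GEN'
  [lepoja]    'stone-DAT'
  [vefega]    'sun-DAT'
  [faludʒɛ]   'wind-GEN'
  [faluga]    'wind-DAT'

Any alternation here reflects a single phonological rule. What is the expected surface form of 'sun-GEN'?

The root 'wind' surfaces as [faludʒɛ] and [faluga], with a stem-final [dʒ] ~ [g] alternation.
If /dʒ/ were underlying and a rule turned it into [g] before the DAT suffix, 'wing' would also alternate; but it has [dʒ] in both [vinodʒɛ] and [vinodʒa].
The underlying segment must be /g/; /g/ becomes palato-alveolar [dʒ] before a front vowel, yielding [dʒ] there.
From [vefega] the stem 'sun' is /vefeg/; before a front vowel this yields [vefedʒɛ].

[vefedʒɛ]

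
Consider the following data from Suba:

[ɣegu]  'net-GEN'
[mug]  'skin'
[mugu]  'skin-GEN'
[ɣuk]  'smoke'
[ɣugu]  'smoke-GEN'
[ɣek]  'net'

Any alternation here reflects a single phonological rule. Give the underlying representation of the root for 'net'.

/ɣek/

In [ɣegu] and [ɣek] the final segment of 'net' alternates: [g] ~ [k].
If /g/ were underlying and a rule turned it into [k] in isolation, 'skin' would also alternate; but it has [g] in both [mugu] and [mug].
The alternation reflects intervocalic voicing: voiceless stops become voiced between vowels. /k/ is underlying.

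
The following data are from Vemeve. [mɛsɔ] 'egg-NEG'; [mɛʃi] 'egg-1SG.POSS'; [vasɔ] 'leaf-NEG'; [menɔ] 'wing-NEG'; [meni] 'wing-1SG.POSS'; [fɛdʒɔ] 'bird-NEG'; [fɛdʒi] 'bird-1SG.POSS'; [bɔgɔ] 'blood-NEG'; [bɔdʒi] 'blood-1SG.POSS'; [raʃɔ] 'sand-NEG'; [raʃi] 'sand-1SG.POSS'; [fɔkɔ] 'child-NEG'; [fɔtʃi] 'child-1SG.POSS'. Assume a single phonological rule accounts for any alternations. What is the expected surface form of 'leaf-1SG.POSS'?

[vaʃi]

The stem for 'egg' ends in [s] in [mɛsɔ] but [ʃ] in [mɛʃi].
But 'sand' keeps [ʃ] in both environments ([raʃɔ], [raʃi]), so there is no rule changing /ʃ/ to [s] before the NEG suffix.
Therefore /s/ is basic and [ʃ] is derived by palatalization before a front vowel (/k/, /g/ and /s/ become palato-alveolar [tʃ], [dʒ] and [ʃ] before a front vowel).
The one attested form of 'leaf', [vasɔ], shows underlying /vas/. Applying the same rule before a front vowel gives [vaʃi].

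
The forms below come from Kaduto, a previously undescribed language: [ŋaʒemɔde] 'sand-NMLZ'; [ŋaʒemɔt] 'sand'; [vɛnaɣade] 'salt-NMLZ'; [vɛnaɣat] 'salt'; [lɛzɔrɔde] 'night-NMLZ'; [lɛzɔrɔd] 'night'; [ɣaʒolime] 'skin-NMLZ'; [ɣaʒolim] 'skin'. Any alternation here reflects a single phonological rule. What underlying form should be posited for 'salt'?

The stem for 'salt' ends in [d] in [vɛnaɣade] but [t] in [vɛnaɣat].
Compare 'night', with invariant [d] in [lɛzɔrɔde] and [lɛzɔrɔd]: an analysis with underlying /d/ and a rule producing [t] in isolation would wrongly predict alternation here too.
So /t/ is underlying, and a rule of intervocalic voicing — voiceless stops become voiced between vowels — gives [d].

/vɛnaɣat/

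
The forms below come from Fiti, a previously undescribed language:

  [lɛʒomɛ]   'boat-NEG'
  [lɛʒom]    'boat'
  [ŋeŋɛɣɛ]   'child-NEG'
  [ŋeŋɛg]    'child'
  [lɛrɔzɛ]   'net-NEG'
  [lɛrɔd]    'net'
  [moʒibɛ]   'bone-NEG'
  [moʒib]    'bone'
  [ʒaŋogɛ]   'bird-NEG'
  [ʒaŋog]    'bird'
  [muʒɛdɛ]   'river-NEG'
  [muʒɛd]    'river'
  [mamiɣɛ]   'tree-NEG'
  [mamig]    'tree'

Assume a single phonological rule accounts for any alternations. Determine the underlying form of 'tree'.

/mamiɣ/

In [mamiɣɛ] and [mamig] the final segment of 'tree' alternates: [ɣ] ~ [g].
The stem 'bird' ([ʒaŋogɛ], [ʒaŋog]) shows [g] unchanged in both environments, so [g] cannot be basic with [ɣ] derived before the NEG suffix.
The alternation reflects word-final hardening: voiced fricatives become stops word-finally. /ɣ/ is underlying.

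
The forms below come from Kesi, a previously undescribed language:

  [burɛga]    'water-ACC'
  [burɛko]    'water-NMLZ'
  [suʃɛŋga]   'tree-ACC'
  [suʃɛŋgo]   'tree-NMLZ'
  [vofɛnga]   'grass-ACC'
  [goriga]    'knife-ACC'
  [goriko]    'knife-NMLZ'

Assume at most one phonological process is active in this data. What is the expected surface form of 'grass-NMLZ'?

The NMLZ suffix surfaces as [-go] and [-ko], depending on the final segment of the stem.
By contrast the ACC suffix keeps its initial [g] throughout — that segment must be underlying.
So the underlying form is /-ko/, and voiceless stops become voiced after a nasal.
After 'grass', which ends in a nasal, the suffix surfaces as [-go], giving [vofɛngo].

[vofɛngo]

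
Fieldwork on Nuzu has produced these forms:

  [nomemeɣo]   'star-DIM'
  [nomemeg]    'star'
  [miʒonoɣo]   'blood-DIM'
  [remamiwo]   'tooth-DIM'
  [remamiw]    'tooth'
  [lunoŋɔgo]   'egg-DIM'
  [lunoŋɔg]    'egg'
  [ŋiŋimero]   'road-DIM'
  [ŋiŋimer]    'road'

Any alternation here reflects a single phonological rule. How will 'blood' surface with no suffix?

[miʒonog]

'star' shows [ɣ] ~ [g] at the end of the stem ([nomemeɣo] vs [nomemeg]).
Compare 'egg', with invariant [g] in [lunoŋɔgo] and [lunoŋɔg]: an analysis with underlying /g/ and a rule producing [ɣ] before the DIM suffix would wrongly predict alternation here too.
So /ɣ/ is underlying, and a rule of word-final hardening — voiced fricatives become stops word-finally — gives [g].
The one attested form of 'blood', [miʒonoɣo], shows underlying /miʒonoɣ/. Applying the same rule word-finally gives [miʒonog].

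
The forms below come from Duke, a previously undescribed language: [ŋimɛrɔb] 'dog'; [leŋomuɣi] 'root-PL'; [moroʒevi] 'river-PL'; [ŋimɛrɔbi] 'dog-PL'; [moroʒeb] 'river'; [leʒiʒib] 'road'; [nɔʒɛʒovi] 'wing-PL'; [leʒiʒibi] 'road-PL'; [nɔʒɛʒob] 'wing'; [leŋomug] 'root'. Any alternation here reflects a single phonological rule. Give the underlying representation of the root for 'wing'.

/nɔʒɛʒov/

The stem for 'wing' ends in [v] in [nɔʒɛʒovi] but [b] in [nɔʒɛʒob].
If /b/ were underlying and a rule turned it into [v] before the PL suffix, 'dog' would also alternate; but it has [b] in both [ŋimɛrɔbi] and [ŋimɛrɔb].
So /v/ is underlying, and a rule of word-final hardening — voiced fricatives become stops word-finally — gives [b].
Hence 'wing' is /nɔʒɛʒov/ underlyingly.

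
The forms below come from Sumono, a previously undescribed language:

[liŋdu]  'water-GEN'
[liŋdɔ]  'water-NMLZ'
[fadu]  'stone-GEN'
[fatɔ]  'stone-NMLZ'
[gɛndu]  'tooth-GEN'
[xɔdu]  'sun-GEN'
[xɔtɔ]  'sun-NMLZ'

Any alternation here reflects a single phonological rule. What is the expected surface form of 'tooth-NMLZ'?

The NMLZ suffix surfaces as [-dɔ] and [-tɔ], depending on the final segment of the stem.
By contrast the GEN suffix keeps its initial [d] throughout — that segment must be underlying.
The NMLZ suffix is therefore /-tɔ/ underlyingly, with post-nasal voicing: voiceless stops become voiced after a nasal.
After 'tooth', which ends in a nasal, the suffix surfaces as [-dɔ], giving [gɛndɔ].

[gɛndɔ]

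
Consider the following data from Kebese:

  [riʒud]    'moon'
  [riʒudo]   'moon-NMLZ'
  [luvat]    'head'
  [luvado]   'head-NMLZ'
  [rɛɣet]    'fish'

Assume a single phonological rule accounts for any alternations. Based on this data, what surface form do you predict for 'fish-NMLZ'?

In [luvat] and [luvado] the final segment of 'head' alternates: [t] ~ [d].
Compare 'moon', with invariant [d] in [riʒud] and [riʒudo]: an analysis with underlying /d/ and a rule producing [t] in isolation would wrongly predict alternation here too.
Therefore /t/ is basic and [d] is derived by intervocalic voicing (voiceless stops become voiced between vowels).
From [rɛɣet] the stem 'fish' is /rɛɣet/; between vowels this yields [rɛɣedo].

[rɛɣedo]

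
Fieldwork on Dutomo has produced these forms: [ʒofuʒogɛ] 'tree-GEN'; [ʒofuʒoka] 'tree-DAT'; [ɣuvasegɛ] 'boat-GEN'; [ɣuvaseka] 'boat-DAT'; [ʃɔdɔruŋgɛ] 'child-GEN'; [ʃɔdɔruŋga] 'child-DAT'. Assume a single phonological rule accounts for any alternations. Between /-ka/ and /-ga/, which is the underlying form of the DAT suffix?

/-ka/

The DAT suffix surfaces as [-ga] and [-ka], depending on the final segment of the stem.
By contrast the GEN suffix keeps its initial [g] throughout — that segment must be underlying.
The DAT suffix is therefore /-ka/ underlyingly, with post-nasal voicing: voiceless stops become voiced after a nasal.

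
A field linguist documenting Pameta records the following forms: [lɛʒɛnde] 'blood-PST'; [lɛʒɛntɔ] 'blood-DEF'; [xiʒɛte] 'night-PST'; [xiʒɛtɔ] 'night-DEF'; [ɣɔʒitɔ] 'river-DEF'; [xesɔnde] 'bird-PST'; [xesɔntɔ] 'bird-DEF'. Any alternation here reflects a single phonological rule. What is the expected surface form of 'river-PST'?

[ɣɔʒite]

The PST morpheme has two allomorphs, [-de] and [-te].
The DEF suffix, which begins with [t], is invariant after every stem; so [t] is not altered by any rule here.
So the underlying form is /-de/, and voiced stops become voiceless after a vowel.
After 'river', which ends in a vowel, the suffix surfaces as [-te], giving [ɣɔʒite].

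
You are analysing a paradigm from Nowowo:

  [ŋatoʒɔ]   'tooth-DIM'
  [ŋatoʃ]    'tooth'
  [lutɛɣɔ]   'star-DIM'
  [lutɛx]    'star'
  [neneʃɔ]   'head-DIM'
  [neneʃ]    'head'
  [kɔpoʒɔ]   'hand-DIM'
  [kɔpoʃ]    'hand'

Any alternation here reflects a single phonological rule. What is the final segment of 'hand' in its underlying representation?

'hand' shows [ʒ] ~ [ʃ] at the end of the stem ([kɔpoʒɔ] vs [kɔpoʃ]).
Compare 'head', with invariant [ʃ] in [neneʃɔ] and [neneʃ]: an analysis with underlying /ʃ/ and a rule producing [ʒ] before the DIM suffix would wrongly predict alternation here too.
Therefore /ʒ/ is basic and [ʃ] is derived by word-final obstruent devoicing (voiced obstruents become voiceless word-finally).

/ʒ/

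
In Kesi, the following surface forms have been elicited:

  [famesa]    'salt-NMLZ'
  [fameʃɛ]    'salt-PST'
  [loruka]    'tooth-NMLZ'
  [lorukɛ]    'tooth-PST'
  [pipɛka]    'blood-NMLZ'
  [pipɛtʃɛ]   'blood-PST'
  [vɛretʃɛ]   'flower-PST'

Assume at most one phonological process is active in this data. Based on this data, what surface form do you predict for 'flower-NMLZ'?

[vɛreka]

The root 'blood' surfaces as [pipɛka] and [pipɛtʃɛ], with a stem-final [k] ~ [tʃ] alternation.
Compare 'tooth', with invariant [k] in [loruka] and [lorukɛ]: an analysis with underlying /k/ and a rule producing [tʃ] before the PST suffix would wrongly predict alternation here too.
Therefore /tʃ/ is basic and [k] is derived by depalatalization (palato-alveolar /tʃ/ and /ʃ/ become [k] and [s] when no front vowel follows).
From [vɛretʃɛ] the stem 'flower' is /vɛretʃ/; when no front vowel follows this yields [vɛreka].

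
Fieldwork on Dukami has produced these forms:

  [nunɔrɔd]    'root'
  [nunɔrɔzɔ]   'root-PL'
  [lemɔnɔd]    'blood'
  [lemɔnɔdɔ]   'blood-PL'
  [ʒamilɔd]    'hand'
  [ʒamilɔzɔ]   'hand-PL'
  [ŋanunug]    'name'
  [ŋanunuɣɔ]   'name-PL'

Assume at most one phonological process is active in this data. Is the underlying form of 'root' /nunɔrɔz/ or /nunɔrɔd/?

/nunɔrɔz/

The root 'root' surfaces as [nunɔrɔd] and [nunɔrɔzɔ], with a stem-final [d] ~ [z] alternation.
Compare 'blood', with invariant [d] in [lemɔnɔd] and [lemɔnɔdɔ]: an analysis with underlying /d/ and a rule producing [z] before the PL suffix would wrongly predict alternation here too.
The underlying segment must be /z/; voiced fricatives become stops word-finally, yielding [d] there.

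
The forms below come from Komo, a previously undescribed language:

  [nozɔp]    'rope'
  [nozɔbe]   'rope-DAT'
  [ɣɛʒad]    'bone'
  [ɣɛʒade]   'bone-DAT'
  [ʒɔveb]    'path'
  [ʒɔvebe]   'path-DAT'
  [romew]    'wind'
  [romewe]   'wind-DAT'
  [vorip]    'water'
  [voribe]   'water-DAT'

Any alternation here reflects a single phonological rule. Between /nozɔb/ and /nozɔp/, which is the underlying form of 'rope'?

The root 'rope' surfaces as [nozɔp] and [nozɔbe], with a stem-final [p] ~ [b] alternation.
If /b/ were underlying and a rule turned it into [p] in isolation, 'path' would also alternate; but it has [b] in both [ʒɔveb] and [ʒɔvebe].
The alternation reflects intervocalic voicing: voiceless stops become voiced between vowels. /p/ is underlying.

/nozɔp/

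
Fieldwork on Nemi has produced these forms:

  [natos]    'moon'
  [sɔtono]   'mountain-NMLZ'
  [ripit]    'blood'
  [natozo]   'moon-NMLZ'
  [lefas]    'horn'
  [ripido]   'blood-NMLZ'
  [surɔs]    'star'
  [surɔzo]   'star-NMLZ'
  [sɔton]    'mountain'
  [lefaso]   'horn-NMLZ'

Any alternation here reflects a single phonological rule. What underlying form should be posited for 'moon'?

/natoz/

In [natozo] and [natos] the final segment of 'moon' alternates: [z] ~ [s].
The stem 'horn' ([lefaso], [lefas]) shows [s] unchanged in both environments, so [s] cannot be basic with [z] derived before the NMLZ suffix.
The alternation reflects word-final obstruent devoicing: voiced obstruents become voiceless word-finally. /z/ is underlying.
Hence 'moon' is /natoz/ underlyingly.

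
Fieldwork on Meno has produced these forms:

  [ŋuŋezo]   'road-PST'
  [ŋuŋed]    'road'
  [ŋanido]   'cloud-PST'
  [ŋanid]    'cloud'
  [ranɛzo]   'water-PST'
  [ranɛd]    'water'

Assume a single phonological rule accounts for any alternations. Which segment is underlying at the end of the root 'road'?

In [ŋuŋezo] and [ŋuŋed] the final segment of 'road' alternates: [z] ~ [d].
If /d/ were underlying and a rule turned it into [z] before the PST suffix, 'cloud' would also alternate; but it has [d] in both [ŋanido] and [ŋanid].
The alternation reflects word-final hardening: voiced fricatives become stops word-finally. /z/ is underlying.

/z/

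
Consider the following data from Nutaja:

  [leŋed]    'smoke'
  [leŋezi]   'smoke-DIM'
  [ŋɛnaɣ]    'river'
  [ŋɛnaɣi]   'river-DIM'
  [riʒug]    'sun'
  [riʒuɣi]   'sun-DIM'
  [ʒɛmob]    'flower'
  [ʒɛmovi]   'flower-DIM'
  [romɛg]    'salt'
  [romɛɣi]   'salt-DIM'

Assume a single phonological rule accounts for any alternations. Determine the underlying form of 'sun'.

'sun' shows [g] ~ [ɣ] at the end of the stem ([riʒug] vs [riʒuɣi]).
The stem 'river' ([ŋɛnaɣ], [ŋɛnaɣi]) shows [ɣ] unchanged in both environments, so [ɣ] cannot be basic with [g] derived in isolation.
So /g/ is underlying, and a rule of intervocalic spirantization — voiced stops become fricatives between vowels — gives [ɣ].

/riʒug/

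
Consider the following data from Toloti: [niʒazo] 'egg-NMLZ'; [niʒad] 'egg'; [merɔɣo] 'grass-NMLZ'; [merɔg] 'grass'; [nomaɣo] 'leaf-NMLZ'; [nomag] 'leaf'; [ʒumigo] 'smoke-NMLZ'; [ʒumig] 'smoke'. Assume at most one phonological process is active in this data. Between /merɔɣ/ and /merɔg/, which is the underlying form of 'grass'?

/merɔɣ/

'grass' shows [ɣ] ~ [g] at the end of the stem ([merɔɣo] vs [merɔg]).
But 'smoke' keeps [g] in both environments ([ʒumigo], [ʒumig]), so there is no rule changing /g/ to [ɣ] before the NMLZ suffix.
Therefore /ɣ/ is basic and [g] is derived by word-final hardening (voiced fricatives become stops word-finally).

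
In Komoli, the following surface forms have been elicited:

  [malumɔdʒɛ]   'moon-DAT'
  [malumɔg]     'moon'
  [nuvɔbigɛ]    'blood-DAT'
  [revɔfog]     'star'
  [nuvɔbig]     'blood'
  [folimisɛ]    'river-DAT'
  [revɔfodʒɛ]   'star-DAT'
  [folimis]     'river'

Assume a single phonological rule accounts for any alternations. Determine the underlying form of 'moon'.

/malumɔdʒ/

'moon' shows [dʒ] ~ [g] at the end of the stem ([malumɔdʒɛ] vs [malumɔg]).
The stem 'blood' ([nuvɔbigɛ], [nuvɔbig]) shows [g] unchanged in both environments, so [g] cannot be basic with [dʒ] derived before the DAT suffix.
The underlying segment must be /dʒ/; palato-alveolar /dʒ/ becomes [g] when no front vowel follows, yielding [g] there.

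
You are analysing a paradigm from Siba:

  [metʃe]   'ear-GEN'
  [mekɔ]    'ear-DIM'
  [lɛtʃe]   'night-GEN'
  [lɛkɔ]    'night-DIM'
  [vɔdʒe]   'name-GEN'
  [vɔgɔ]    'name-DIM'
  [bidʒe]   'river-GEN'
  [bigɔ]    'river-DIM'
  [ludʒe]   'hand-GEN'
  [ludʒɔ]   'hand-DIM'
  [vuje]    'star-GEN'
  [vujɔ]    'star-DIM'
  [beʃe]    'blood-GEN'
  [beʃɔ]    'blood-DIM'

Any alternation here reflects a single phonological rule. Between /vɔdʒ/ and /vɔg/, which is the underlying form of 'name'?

The stem for 'name' ends in [dʒ] in [vɔdʒe] but [g] in [vɔgɔ].
If /dʒ/ were underlying and a rule turned it into [g] before the DIM suffix, 'hand' would also alternate; but it has [dʒ] in both [ludʒe] and [ludʒɔ].
The alternation reflects palatalization before a front vowel: /k/ and /g/ become palato-alveolar [tʃ] and [dʒ] before a front vowel. /g/ is underlying.

/vɔg/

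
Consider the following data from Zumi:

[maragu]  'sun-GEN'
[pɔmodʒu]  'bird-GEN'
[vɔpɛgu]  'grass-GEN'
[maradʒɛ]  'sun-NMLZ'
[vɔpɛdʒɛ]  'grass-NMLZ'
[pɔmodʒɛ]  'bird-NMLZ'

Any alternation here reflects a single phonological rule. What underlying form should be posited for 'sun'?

In [maragu] and [maradʒɛ] the final segment of 'sun' alternates: [g] ~ [dʒ].
The stem 'bird' ([pɔmodʒu], [pɔmodʒɛ]) shows [dʒ] unchanged in both environments, so [dʒ] cannot be basic with [g] derived before the GEN suffix.
The underlying segment must be /g/; /g/ becomes palato-alveolar [dʒ] before a front vowel, yielding [dʒ] there.
Hence 'sun' is /marag/ underlyingly.

/marag/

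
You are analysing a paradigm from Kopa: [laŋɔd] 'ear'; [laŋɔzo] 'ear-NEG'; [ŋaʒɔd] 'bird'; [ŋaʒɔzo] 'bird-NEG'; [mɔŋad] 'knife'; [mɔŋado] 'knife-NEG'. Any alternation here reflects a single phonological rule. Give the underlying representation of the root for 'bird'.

/ŋaʒɔz/

In [ŋaʒɔd] and [ŋaʒɔzo] the final segment of 'bird' alternates: [d] ~ [z].
But 'knife' keeps [d] in both environments ([mɔŋad], [mɔŋado]), so there is no rule changing /d/ to [z] before the NEG suffix.
The alternation reflects word-final hardening: voiced fricatives become stops word-finally. /z/ is underlying.
The underlying form of 'bird' is therefore /ŋaʒɔz/.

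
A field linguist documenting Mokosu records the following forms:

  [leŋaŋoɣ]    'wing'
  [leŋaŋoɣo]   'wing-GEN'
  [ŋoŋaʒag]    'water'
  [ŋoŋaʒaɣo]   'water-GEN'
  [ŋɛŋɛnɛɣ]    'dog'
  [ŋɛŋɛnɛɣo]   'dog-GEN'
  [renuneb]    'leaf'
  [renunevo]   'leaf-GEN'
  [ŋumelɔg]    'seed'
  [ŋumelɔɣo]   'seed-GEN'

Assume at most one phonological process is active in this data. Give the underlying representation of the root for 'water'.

The stem for 'water' ends in [g] in [ŋoŋaʒag] but [ɣ] in [ŋoŋaʒaɣo].
If /ɣ/ were underlying and a rule turned it into [g] in isolation, 'dog' would also alternate; but it has [ɣ] in both [ŋɛŋɛnɛɣ] and [ŋɛŋɛnɛɣo].
So /g/ is underlying, and a rule of intervocalic spirantization — voiced stops become fricatives between vowels — gives [ɣ].

/ŋoŋaʒag/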